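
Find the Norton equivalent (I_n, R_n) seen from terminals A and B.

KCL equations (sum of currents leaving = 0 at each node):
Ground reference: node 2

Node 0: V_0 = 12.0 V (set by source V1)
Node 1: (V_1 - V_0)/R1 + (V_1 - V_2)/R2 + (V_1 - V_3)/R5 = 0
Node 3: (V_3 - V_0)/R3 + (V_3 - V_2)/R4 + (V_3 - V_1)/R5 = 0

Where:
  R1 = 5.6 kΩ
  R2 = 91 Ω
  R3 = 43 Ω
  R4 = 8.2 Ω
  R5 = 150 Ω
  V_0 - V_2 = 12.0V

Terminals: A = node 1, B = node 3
Find the Thévenin equivalent first; then I_n = V_th/R_th and R_n = R_th.
Step 1 — V_th is the open-circuit voltage V_A - V_B (nothing connected across the terminals).
Nodal analysis, taking node 2 as the 0 V reference.
Source V1 fixes V_0 = 12 V.
KCL at each unknown node (sum of currents leaving = 0; resistances in Ω):
  Node 1: (V_1 - 12)/5600 + (V_1 - 0)/91 + (V_1 - V_3)/150 = 0
  Node 3: (V_3 - 12)/43 + (V_3 - 0)/8.2 + (V_3 - V_1)/150 = 0
Collecting terms (coefficients in siemens):
  0.01783·V_1 - 0.006667·V_3 = 0.002143
  0.1519·V_3 - 0.006667·V_1 = 0.2791
Determinant D = (0.01783)(0.1519) - (-0.006667)(-0.006667) = 0.002664
V_1 = [(0.002143)(0.1519) - (-0.006667)(0.2791)]/D = 0.8205 V
V_3 = [(0.01783)(0.2791) - (0.002143)(-0.006667)]/D = 1.874 V
V_th = V_1 - V_3 = 0.8205 - 1.874 = -1.053 V
Step 2 — R_th: zero the source — replace V1 by a short circuit (node 2 merges into node 0) — and find the resistance seen between A (node 1) and B (node 3).
Reduce the network between node 1 (A) and node 3 (B) by series/parallel combination:
  Rp1 = R1 ‖ R2 (parallel, both between nodes 0 and 1) = 1/(1/5600 + 1/91) = 89.54 Ω
  Rp2 = R3 ‖ R4 (parallel, both between nodes 0 and 3) = 1/(1/43 + 1/8.2) = 6.887 Ω
  Rs1 = Rp1 + Rp2 (series, joined only at node 0) = 89.54 + 6.887 = 96.43 Ω
  Rp3 = R5 ‖ Rs1 (parallel, both between nodes 1 and 3) = 1/(1/150 + 1/96.43) = 58.7 Ω
R_th = 58.7 Ω
I_n = V_th/R_th = -1.053/58.7 = -0.01794 A, and R_n = R_th = 58.7 Ω

Final answer: I_n = -0.01794 A, R_n = 58.7 Ω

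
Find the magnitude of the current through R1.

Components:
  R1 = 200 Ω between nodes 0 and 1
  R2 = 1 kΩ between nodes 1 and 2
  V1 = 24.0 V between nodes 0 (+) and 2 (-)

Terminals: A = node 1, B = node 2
Nodal analysis, taking node 2 as the 0 V reference.
Source V1 fixes V_0 = 24 V.
KCL at each unknown node (sum of currents leaving = 0; resistances in Ω):
  Node 1: (V_1 - 24)/200 + (V_1 - 0)/1000 = 0
Collecting terms: 0.006 × V_1 = 0.12  =>  V_1 = 20 V
I_R1 = (V_0 - V_1)/R1 = (24 - 20)/200 = 0.02 A
|I_R1| = 0.02 A

Final answer: |I_R1| = 0.02 A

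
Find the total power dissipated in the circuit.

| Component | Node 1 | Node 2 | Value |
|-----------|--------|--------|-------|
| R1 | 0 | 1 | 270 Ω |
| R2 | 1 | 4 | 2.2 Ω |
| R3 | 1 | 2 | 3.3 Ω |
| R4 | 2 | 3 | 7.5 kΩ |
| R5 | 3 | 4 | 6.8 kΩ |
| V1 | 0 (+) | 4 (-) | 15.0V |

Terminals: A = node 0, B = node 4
Nodal analysis, taking node 4 as the 0 V reference.
Source V1 fixes V_0 = 15 V.
KCL at each unknown node (sum of currents leaving = 0; resistances in Ω):
  Node 1: (V_1 - 15)/270 + (V_1 - 0)/2.2 + (V_1 - V_2)/3.3 = 0
  Node 2: (V_2 - V_1)/3.3 + (V_2 - V_3)/7500 = 0
  Node 3: (V_3 - V_2)/7500 + (V_3 - 0)/6800 = 0
Collecting terms (coefficients in siemens):
  0.7613·V_1 - 0.303·V_2 = 0.05556
  0.3032·V_2 - 0.303·V_1 - 0.0001333·V_3 = 0
  0.0002804·V_3 - 0.0001333·V_2 = 0
Solving these 3 simultaneous equations (Gaussian elimination) gives:
  V_1 = 0.1212 V, V_2 = 0.1212 V, V_3 = 0.05763 V
Power in each resistor, P = (ΔV)²/R:
  P_R1 = (15 - 0.1212)²/270 = 0.8199 W
  P_R2 = (0.1212 - 0)²/2.2 = 0.006679 W
  P_R3 = (0.1212 - 0.1212)²/3.3 = 0.000000000237 W
  P_R4 = (0.1212 - 0.05763)²/7500 = 0.0000005387 W
  P_R5 = (0.05763 - 0)²/6800 = 0.0000004884 W
P_total = P_R1 + P_R2 + P_R3 + P_R4 + P_R5 = 0.8266 W

Final answer: 0.8266 W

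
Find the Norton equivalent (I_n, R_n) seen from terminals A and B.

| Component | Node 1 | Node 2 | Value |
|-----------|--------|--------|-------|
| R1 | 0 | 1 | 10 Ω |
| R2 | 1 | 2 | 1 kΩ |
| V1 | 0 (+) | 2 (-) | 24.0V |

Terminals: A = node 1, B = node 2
Find the Thévenin equivalent first; then I_n = V_th/R_th and R_n = R_th.
Step 1 — V_th is the open-circuit voltage V_A - V_B (nothing connected across the terminals).
Nodal analysis, taking node 2 as the 0 V reference.
Source V1 fixes V_0 = 24 V.
KCL at each unknown node (sum of currents leaving = 0; resistances in Ω):
  Node 1: (V_1 - 24)/10 + (V_1 - 0)/1000 = 0
Collecting terms: 0.101 × V_1 = 2.4  =>  V_1 = 23.76 V
V_th = V_1 - V_2 = 23.76 - 0 = 23.76 V
Step 2 — R_th: zero the source — replace V1 by a short circuit (node 2 merges into node 0) — and find the resistance seen between A (node 1) and B (node 0).
Reduce the network between node 1 (A) and node 0 (B) by series/parallel combination:
  Rp1 = R1 ‖ R2 (parallel, both between nodes 0 and 1) = 1/(1/10 + 1/1000) = 9.901 Ω
R_th = 9.901 Ω
I_n = V_th/R_th = 23.76/9.901 = 2.4 A, and R_n = R_th = 9.901 Ω

Final answer: I_n = 2.4 A, R_n = 9.901 Ω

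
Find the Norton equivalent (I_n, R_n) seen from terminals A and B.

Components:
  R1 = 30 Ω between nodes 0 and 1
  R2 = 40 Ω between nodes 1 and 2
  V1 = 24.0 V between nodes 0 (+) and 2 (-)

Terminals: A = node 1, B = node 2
Find the Thévenin equivalent first; then I_n = V_th/R_th and R_n = R_th.
Step 1 — V_th is the open-circuit voltage V_A - V_B (nothing connected across the terminals).
Nodal analysis, taking node 2 as the 0 V reference.
Source V1 fixes V_0 = 24 V.
KCL at each unknown node (sum of currents leaving = 0; resistances in Ω):
  Node 1: (V_1 - 24)/30 + (V_1 - 0)/40 = 0
Collecting terms: 0.05833 × V_1 = 0.8  =>  V_1 = 13.71 V
V_th = V_1 - V_2 = 13.71 - 0 = 13.71 V
Step 2 — R_th: zero the source — replace V1 by a short circuit (node 2 merges into node 0) — and find the resistance seen between A (node 1) and B (node 0).
Reduce the network between node 1 (A) and node 0 (B) by series/parallel combination:
  Rp1 = R1 ‖ R2 (parallel, both between nodes 0 and 1) = 1/(1/30 + 1/40) = 17.14 Ω
R_th = 17.14 Ω
I_n = V_th/R_th = 13.71/17.14 = 0.8 A, and R_n = R_th = 17.14 Ω

Final answer: I_n = 0.8 A, R_n = 17.14 Ω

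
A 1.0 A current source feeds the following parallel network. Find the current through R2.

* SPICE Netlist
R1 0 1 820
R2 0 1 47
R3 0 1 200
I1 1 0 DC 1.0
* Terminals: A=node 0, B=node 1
All resistors sit directly between nodes 0 and 1, so they are in parallel and share one voltage V; the full source current 1 A splits among them.
1/R_par = 1/820 + 1/47 + 1/200 = 0.0275 S  =>  R_par = 36.37 Ω
V = I × R_par = 1 × 36.37 = 36.37 V
I_R2 = V/R2 = 36.37/47 = 0.7738 A

Final answer: 0.7738 A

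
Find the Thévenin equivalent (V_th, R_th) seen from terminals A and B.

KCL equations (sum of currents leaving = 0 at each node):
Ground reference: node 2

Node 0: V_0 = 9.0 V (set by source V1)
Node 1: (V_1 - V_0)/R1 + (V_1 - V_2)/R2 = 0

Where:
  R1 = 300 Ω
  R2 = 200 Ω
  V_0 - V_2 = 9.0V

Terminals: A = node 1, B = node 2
Step 1 — V_th is the open-circuit voltage V_A - V_B (nothing connected across the terminals).
Nodal analysis, taking node 2 as the 0 V reference.
Source V1 fixes V_0 = 9 V.
KCL at each unknown node (sum of currents leaving = 0; resistances in Ω):
  Node 1: (V_1 - 9)/300 + (V_1 - 0)/200 = 0
Collecting terms: 0.008333 × V_1 = 0.03  =>  V_1 = 3.6 V
V_th = V_1 - V_2 = 3.6 - 0 = 3.6 V
Step 2 — R_th: zero the source — replace V1 by a short circuit (node 2 merges into node 0) — and find the resistance seen between A (node 1) and B (node 0).
Reduce the network between node 1 (A) and node 0 (B) by series/parallel combination:
  Rp1 = R1 ‖ R2 (parallel, both between nodes 0 and 1) = 1/(1/300 + 1/200) = 120 Ω
R_th = 120 Ω

Final answer: V_th = 3.6 V, R_th = 120 Ω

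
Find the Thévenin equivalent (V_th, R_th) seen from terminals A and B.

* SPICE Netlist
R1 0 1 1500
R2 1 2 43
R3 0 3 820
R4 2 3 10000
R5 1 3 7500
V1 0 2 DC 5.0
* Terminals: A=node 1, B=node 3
Step 1 — V_th is the open-circuit voltage V_A - V_B (nothing connected across the terminals).
Nodal analysis, taking node 2 as the 0 V reference.
Source V1 fixes V_0 = 5 V.
KCL at each unknown node (sum of currents leaving = 0; resistances in Ω):
  Node 1: (V_1 - 5)/1500 + (V_1 - 0)/43 + (V_1 - V_3)/7500 = 0
  Node 3: (V_3 - 5)/820 + (V_3 - 0)/10000 + (V_3 - V_1)/7500 = 0
Collecting terms (coefficients in siemens):
  0.02406·V_1 - 0.0001333·V_3 = 0.003333
  0.001453·V_3 - 0.0001333·V_1 = 0.006098
Determinant D = (0.02406)(0.001453) - (-0.0001333)(-0.0001333) = 0.00003493
V_1 = [(0.003333)(0.001453) - (-0.0001333)(0.006098)]/D = 0.1619 V
V_3 = [(0.02406)(0.006098) - (0.003333)(-0.0001333)]/D = 4.212 V
V_th = V_1 - V_3 = 0.1619 - 4.212 = -4.05 V
Step 2 — R_th: zero the source — replace V1 by a short circuit (node 2 merges into node 0) — and find the resistance seen between A (node 1) and B (node 3).
Reduce the network between node 1 (A) and node 3 (B) by series/parallel combination:
  Rp1 = R1 ‖ R2 (parallel, both between nodes 0 and 1) = 1/(1/1500 + 1/43) = 41.8 Ω
  Rp2 = R3 ‖ R4 (parallel, both between nodes 0 and 3) = 1/(1/820 + 1/10000) = 757.9 Ω
  Rs1 = Rp1 + Rp2 (series, joined only at node 0) = 41.8 + 757.9 = 799.7 Ω
  Rp3 = R5 ‖ Rs1 (parallel, both between nodes 1 and 3) = 1/(1/7500 + 1/799.7) = 722.6 Ω
R_th = 722.6 Ω

Final answer: V_th = -4.05 V, R_th = 722.6 Ω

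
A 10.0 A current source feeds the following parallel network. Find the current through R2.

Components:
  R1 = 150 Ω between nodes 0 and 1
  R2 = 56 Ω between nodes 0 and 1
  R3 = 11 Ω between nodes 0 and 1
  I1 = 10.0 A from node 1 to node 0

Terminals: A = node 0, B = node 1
All resistors sit directly between nodes 0 and 1, so they are in parallel and share one voltage V; the full source current 10 A splits among them.
1/R_par = 1/150 + 1/56 + 1/11 = 0.1154 S  =>  R_par = 8.663 Ω
V = I × R_par = 10 × 8.663 = 86.63 V
I_R2 = V/R2 = 86.63/56 = 1.547 A

Final answer: 1.547 A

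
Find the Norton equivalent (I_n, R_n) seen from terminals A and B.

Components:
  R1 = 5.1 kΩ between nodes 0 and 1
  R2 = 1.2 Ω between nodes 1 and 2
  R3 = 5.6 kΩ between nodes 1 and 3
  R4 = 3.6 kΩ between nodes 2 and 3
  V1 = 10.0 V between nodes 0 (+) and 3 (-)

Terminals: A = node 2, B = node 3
Find the Thévenin equivalent first; then I_n = V_th/R_th and R_n = R_th.
Step 1 — V_th is the open-circuit voltage V_A - V_B (nothing connected across the terminals).
Nodal analysis, taking node 3 as the 0 V reference.
Source V1 fixes V_0 = 10 V.
KCL at each unknown node (sum of currents leaving = 0; resistances in Ω):
  Node 1: (V_1 - 10)/5100 + (V_1 - V_2)/1.2 + (V_1 - 0)/5600 = 0
  Node 2: (V_2 - V_1)/1.2 + (V_2 - 0)/3600 = 0
Collecting terms (coefficients in siemens):
  0.8337·V_1 - 0.8333·V_2 = 0.001961
  0.8336·V_2 - 0.8333·V_1 = 0
Determinant D = (0.8337)(0.8336) - (-0.8333)(-0.8333) = 0.0005438
V_1 = [(0.001961)(0.8336) - (-0.8333)(0)]/D = 3.006 V
V_2 = [(0.8337)(0) - (0.001961)(-0.8333)]/D = 3.005 V
V_th = V_2 - V_3 = 3.005 - 0 = 3.005 V
Step 2 — R_th: zero the source — replace V1 by a short circuit (node 3 merges into node 0) — and find the resistance seen between A (node 2) and B (node 0).
Reduce the network between node 2 (A) and node 0 (B) by series/parallel combination:
  Rp1 = R1 ‖ R3 (parallel, both between nodes 0 and 1) = 1/(1/5100 + 1/5600) = 2669 Ω
  Rs1 = R2 + Rp1 (series, joined only at node 1) = 1.2 + 2669 = 2670 Ω
  Rp2 = R4 ‖ Rs1 (parallel, both between nodes 0 and 2) = 1/(1/3600 + 1/2670) = 1533 Ω
R_th = 1.533 kΩ
I_n = V_th/R_th = 3.005/1533 = 0.00196 A, and R_n = R_th = 1.533 kΩ

Final answer: I_n = 0.00196 A, R_n = 1.533 kΩ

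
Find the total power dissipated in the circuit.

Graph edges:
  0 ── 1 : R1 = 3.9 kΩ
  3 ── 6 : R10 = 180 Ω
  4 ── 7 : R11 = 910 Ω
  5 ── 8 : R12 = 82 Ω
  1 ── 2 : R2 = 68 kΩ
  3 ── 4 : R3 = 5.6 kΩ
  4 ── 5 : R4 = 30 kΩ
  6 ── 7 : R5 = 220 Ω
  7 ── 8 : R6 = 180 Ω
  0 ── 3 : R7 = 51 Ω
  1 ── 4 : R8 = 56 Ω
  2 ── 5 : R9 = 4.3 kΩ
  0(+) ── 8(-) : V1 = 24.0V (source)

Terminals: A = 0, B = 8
Nodal analysis, taking node 8 as the 0 V reference.
Source V1 fixes V_0 = 24 V.
KCL at each unknown node (sum of currents leaving = 0; resistances in Ω):
  Node 1: (V_1 - 24)/3900 + (V_1 - V_2)/68000 + (V_1 - V_4)/56 = 0
  Node 2: (V_2 - V_1)/68000 + (V_2 - V_5)/4300 = 0
  Node 3: (V_3 - V_4)/5600 + (V_3 - 24)/51 + (V_3 - V_6)/180 = 0
  Node 4: (V_4 - V_3)/5600 + (V_4 - V_5)/30000 + (V_4 - V_1)/56 + (V_4 - V_7)/910 = 0
  Node 5: (V_5 - V_4)/30000 + (V_5 - V_2)/4300 + (V_5 - 0)/82 = 0
  Node 6: (V_6 - V_7)/220 + (V_6 - V_3)/180 = 0
  Node 7: (V_7 - V_6)/220 + (V_7 - 0)/180 + (V_7 - V_4)/910 = 0
Collecting terms (coefficients in siemens):
  0.01813·V_1 - 0.00001471·V_2 - 0.01786·V_4 = 0.006154
  0.0002473·V_2 - 0.00001471·V_1 - 0.0002326·V_5 = 0
  0.02534·V_3 - 0.0001786·V_4 - 0.005556·V_6 = 0.4706
  0.01917·V_4 - 0.01786·V_1 - 0.0001786·V_3 - 0.00003333·V_5 - 0.001099·V_7 = 0
  0.01246·V_5 - 0.0002326·V_2 - 0.00003333·V_4 = 0
  0.0101·V_6 - 0.005556·V_3 - 0.004545·V_7 = 0
  0.0112·V_7 - 0.001099·V_4 - 0.004545·V_6 = 0
Solving these 7 simultaneous equations (Gaussian elimination) gives:
  V_1 = 11.66 V, V_2 = 0.7355 V, V_3 = 22.04 V, V_4 = 11.5 V
  V_5 = 0.04448 V, V_6 = 15.45 V, V_7 = 7.398 V
Power in each resistor, P = (ΔV)²/R:
  P_R1 = (24 - 11.66)²/3900 = 0.03902 W
  P_R2 = (11.66 - 0.7355)²/68000 = 0.001756 W
  P_R3 = (22.04 - 11.5)²/5600 = 0.01984 W
  P_R4 = (11.5 - 0.04448)²/30000 = 0.004371 W
  P_R5 = (15.45 - 7.398)²/220 = 0.2947 W
  P_R6 = (7.398 - 0)²/180 = 0.3041 W
  P_R7 = (24 - 22.04)²/51 = 0.07552 W
  P_R8 = (11.66 - 11.5)²/56 = 0.0005048 W
  P_R9 = (0.7355 - 0.04448)²/4300 = 0.0001111 W
  P_R10 = (22.04 - 15.45)²/180 = 0.2411 W
  P_R11 = (11.5 - 7.398)²/910 = 0.01845 W
  P_R12 = (0.04448 - 0)²/82 = 0.00002413 W
P_total = P_R1 + P_R2 + P_R3 + P_R4 + P_R5 + P_R6 + P_R7 + P_R8 + P_R9 + P_R10 + P_R11 + P_R12 = 0.9994 W

Final answer: 0.9994 W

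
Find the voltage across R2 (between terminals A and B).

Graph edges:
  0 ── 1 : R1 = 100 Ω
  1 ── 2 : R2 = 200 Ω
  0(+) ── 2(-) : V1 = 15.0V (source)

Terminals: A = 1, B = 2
R1 and R2 are in series across V1 (node 0 → node 1 → node 2), and the output A–B is taken across R2, so this is a voltage divider.
Series current: I = V1/(R1 + R2) = 15/(100 + 200) = 15/300 = 0.05 A
V_R2 = I × R2 = V1 × R2/(R1 + R2) = 15 × 200/300 = 10 V

Final answer: 10 V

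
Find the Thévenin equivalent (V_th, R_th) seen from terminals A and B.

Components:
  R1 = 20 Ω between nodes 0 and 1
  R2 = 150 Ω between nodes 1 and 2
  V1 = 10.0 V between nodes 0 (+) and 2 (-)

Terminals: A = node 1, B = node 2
Step 1 — V_th is the open-circuit voltage V_A - V_B (nothing connected across the terminals).
Nodal analysis, taking node 2 as the 0 V reference.
Source V1 fixes V_0 = 10 V.
KCL at each unknown node (sum of currents leaving = 0; resistances in Ω):
  Node 1: (V_1 - 10)/20 + (V_1 - 0)/150 = 0
Collecting terms: 0.05667 × V_1 = 0.5  =>  V_1 = 8.824 V
V_th = V_1 - V_2 = 8.824 - 0 = 8.824 V
Step 2 — R_th: zero the source — replace V1 by a short circuit (node 2 merges into node 0) — and find the resistance seen between A (node 1) and B (node 0).
Reduce the network between node 1 (A) and node 0 (B) by series/parallel combination:
  Rp1 = R1 ‖ R2 (parallel, both between nodes 0 and 1) = 1/(1/20 + 1/150) = 17.65 Ω
R_th = 17.65 Ω

Final answer: V_th = 8.824 V, R_th = 17.65 Ω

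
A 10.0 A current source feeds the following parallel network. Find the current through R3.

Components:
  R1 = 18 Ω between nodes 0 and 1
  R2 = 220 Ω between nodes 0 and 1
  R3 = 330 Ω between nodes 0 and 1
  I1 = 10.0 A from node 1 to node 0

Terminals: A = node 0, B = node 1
All resistors sit directly between nodes 0 and 1, so they are in parallel and share one voltage V; the full source current 10 A splits among them.
1/R_par = 1/18 + 1/220 + 1/330 = 0.06313 S  =>  R_par = 15.84 Ω
V = I × R_par = 10 × 15.84 = 158.4 V
I_R3 = V/R3 = 158.4/330 = 0.48 A

Final answer: 0.48 A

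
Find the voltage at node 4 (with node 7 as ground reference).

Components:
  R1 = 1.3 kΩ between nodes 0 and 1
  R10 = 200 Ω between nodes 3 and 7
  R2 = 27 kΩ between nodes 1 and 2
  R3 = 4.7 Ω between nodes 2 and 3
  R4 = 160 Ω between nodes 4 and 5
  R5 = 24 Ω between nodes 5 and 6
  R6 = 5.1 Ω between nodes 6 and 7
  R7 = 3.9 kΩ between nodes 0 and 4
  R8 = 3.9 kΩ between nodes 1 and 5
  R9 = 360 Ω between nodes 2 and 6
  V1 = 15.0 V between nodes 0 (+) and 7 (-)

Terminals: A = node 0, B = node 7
Nodal analysis, taking node 7 as the 0 V reference.
Source V1 fixes V_0 = 15 V.
KCL at each unknown node (sum of currents leaving = 0; resistances in Ω):
  Node 1: (V_1 - 15)/1300 + (V_1 - V_2)/27000 + (V_1 - V_5)/3900 = 0
  Node 2: (V_2 - V_1)/27000 + (V_2 - V_3)/4.7 + (V_2 - V_6)/360 = 0
  Node 3: (V_3 - V_2)/4.7 + (V_3 - 0)/200 = 0
  Node 4: (V_4 - V_5)/160 + (V_4 - 15)/3900 = 0
  Node 5: (V_5 - V_4)/160 + (V_5 - V_6)/24 + (V_5 - V_1)/3900 = 0
  Node 6: (V_6 - V_5)/24 + (V_6 - 0)/5.1 + (V_6 - V_2)/360 = 0
Collecting terms (coefficients in siemens):
  0.001063·V_1 - 0.00003704·V_2 - 0.0002564·V_5 = 0.01154
  0.2156·V_2 - 0.00003704·V_1 - 0.2128·V_3 - 0.002778·V_6 = 0
  0.2178·V_3 - 0.2128·V_2 = 0
  0.006506·V_4 - 0.00625·V_5 = 0.003846
  0.04817·V_5 - 0.0002564·V_1 - 0.00625·V_4 - 0.04167·V_6 = 0
  0.2405·V_6 - 0.002778·V_2 - 0.04167·V_5 = 0
Solving these 6 simultaneous equations (Gaussian elimination) gives:
  V_1 = 10.91 V, V_2 = 0.06438 V, V_3 = 0.0629 V, V_4 = 0.7704 V
  V_5 = 0.1866 V, V_6 = 0.03307 V
The requested potential is V_4 = 0.7704 V.

Final answer: V_4 = 0.7704 V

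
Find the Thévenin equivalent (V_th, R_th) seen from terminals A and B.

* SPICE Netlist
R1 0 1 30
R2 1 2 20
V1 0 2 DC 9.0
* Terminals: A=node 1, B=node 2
Step 1 — V_th is the open-circuit voltage V_A - V_B (nothing connected across the terminals).
Nodal analysis, taking node 2 as the 0 V reference.
Source V1 fixes V_0 = 9 V.
KCL at each unknown node (sum of currents leaving = 0; resistances in Ω):
  Node 1: (V_1 - 9)/30 + (V_1 - 0)/20 = 0
Collecting terms: 0.08333 × V_1 = 0.3  =>  V_1 = 3.6 V
V_th = V_1 - V_2 = 3.6 - 0 = 3.6 V
Step 2 — R_th: zero the source — replace V1 by a short circuit (node 2 merges into node 0) — and find the resistance seen between A (node 1) and B (node 0).
Reduce the network between node 1 (A) and node 0 (B) by series/parallel combination:
  Rp1 = R1 ‖ R2 (parallel, both between nodes 0 and 1) = 1/(1/30 + 1/20) = 12 Ω
R_th = 12 Ω

Final answer: V_th = 3.6 V, R_th = 12 Ω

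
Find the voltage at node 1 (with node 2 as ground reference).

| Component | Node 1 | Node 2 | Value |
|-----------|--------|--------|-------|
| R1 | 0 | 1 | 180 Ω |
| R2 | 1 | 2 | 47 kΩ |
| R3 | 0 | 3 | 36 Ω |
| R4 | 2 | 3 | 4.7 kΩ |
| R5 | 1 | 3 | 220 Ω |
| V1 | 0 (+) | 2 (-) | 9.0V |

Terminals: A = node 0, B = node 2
Nodal analysis, taking node 2 as the 0 V reference.
Source V1 fixes V_0 = 9 V.
KCL at each unknown node (sum of currents leaving = 0; resistances in Ω):
  Node 1: (V_1 - 9)/180 + (V_1 - 0)/47000 + (V_1 - V_3)/220 = 0
  Node 3: (V_3 - 9)/36 + (V_3 - 0)/4700 + (V_3 - V_1)/220 = 0
Collecting terms (coefficients in siemens):
  0.01012·V_1 - 0.004545·V_3 = 0.05
  0.03254·V_3 - 0.004545·V_1 = 0.25
Determinant D = (0.01012)(0.03254) - (-0.004545)(-0.004545) = 0.0003087
V_1 = [(0.05)(0.03254) - (-0.004545)(0.25)]/D = 8.952 V
V_3 = [(0.01012)(0.25) - (0.05)(-0.004545)]/D = 8.934 V
The requested potential is V_1 = 8.952 V.

Final answer: V_1 = 8.952 V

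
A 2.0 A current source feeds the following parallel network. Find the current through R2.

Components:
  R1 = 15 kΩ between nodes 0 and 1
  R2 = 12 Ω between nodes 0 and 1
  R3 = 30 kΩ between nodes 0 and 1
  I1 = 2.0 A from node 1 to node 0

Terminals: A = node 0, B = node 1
All resistors sit directly between nodes 0 and 1, so they are in parallel and share one voltage V; the full source current 2 A splits among them.
1/R_par = 1/15000 + 1/12 + 1/30000 = 0.08343 S  =>  R_par = 11.99 Ω
V = I × R_par = 2 × 11.99 = 23.97 V
I_R2 = V/R2 = 23.97/12 = 1.998 A

Final answer: 1.998 A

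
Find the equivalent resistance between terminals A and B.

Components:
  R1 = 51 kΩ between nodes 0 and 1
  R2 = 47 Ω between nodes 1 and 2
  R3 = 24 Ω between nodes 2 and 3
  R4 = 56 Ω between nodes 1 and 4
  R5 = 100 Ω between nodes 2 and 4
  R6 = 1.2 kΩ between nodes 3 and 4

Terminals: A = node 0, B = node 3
The network is not a plain series/parallel combination. Inject a 1 A test current into terminal A (node 0) and return it from terminal B (node 3); then R_eq = V_A / (1 A).
Nodal analysis, taking node 3 as the 0 V reference.
Current source I_test pushes 1 A into node 0 and draws it out of node 3.
KCL at each unknown node (sum of currents leaving = 0; resistances in Ω):
  Node 0: (V_0 - V_1)/51000 - 1 = 0
  Node 1: (V_1 - V_0)/51000 + (V_1 - V_2)/47 + (V_1 - V_4)/56 = 0
  Node 2: (V_2 - V_1)/47 + (V_2 - 0)/24 + (V_2 - V_4)/100 = 0
  Node 4: (V_4 - V_1)/56 + (V_4 - V_2)/100 + (V_4 - 0)/1200 = 0
Collecting terms (coefficients in siemens):
  0.00001961·V_0 - 0.00001961·V_1 = 1
  0.03915·V_1 - 0.00001961·V_0 - 0.02128·V_2 - 0.01786·V_4 = 0
  0.07294·V_2 - 0.02128·V_1 - 0.01·V_4 = 0
  0.02869·V_4 - 0.01786·V_1 - 0.01·V_2 = 0
Solving these 4 simultaneous equations (Gaussian elimination) gives:
  V_0 = 51060 V, V_1 = 58.37 V, V_2 = 23.11 V, V_4 = 44.39 V
R_eq = V_0 / 1 A = 51060 Ω = 51.06 kΩ

Final answer: 51.06 kΩ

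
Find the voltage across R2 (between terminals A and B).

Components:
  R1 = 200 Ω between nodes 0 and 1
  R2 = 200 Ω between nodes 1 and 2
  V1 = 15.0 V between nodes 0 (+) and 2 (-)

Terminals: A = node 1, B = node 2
R1 and R2 are in series across V1 (node 0 → node 1 → node 2), and the output A–B is taken across R2, so this is a voltage divider.
Series current: I = V1/(R1 + R2) = 15/(200 + 200) = 15/400 = 0.0375 A
V_R2 = I × R2 = V1 × R2/(R1 + R2) = 15 × 200/400 = 7.5 V

Final answer: 7.5 V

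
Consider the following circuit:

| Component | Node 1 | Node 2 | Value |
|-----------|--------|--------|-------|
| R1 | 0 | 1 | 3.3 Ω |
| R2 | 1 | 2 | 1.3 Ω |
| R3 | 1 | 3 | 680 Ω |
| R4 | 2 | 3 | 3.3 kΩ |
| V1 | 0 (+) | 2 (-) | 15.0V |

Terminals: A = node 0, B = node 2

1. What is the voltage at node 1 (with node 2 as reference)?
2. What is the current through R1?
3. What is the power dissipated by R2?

Nodal analysis, taking node 2 as the 0 V reference.
Source V1 fixes V_0 = 15 V.
KCL at each unknown node (sum of currents leaving = 0; resistances in Ω):
  Node 1: (V_1 - 15)/3.3 + (V_1 - 0)/1.3 + (V_1 - V_3)/680 = 0
  Node 3: (V_3 - V_1)/680 + (V_3 - 0)/3300 = 0
Collecting terms (coefficients in siemens):
  1.074·V_1 - 0.001471·V_3 = 4.545
  0.001774·V_3 - 0.001471·V_1 = 0
Determinant D = (1.074)(0.001774) - (-0.001471)(-0.001471) = 0.001902
V_1 = [(4.545)(0.001774) - (-0.001471)(0)]/D = 4.238 V
V_3 = [(1.074)(0) - (4.545)(-0.001471)]/D = 3.514 V
Part 1:
  Read off the nodal solution: V_1 = 4.238 V
Part 2:
  I_R1 = (V_0 - V_1)/R1 = (15 - 4.238)/3.3 = 3.261 A
  Magnitude: I_R1 = 3.261 A
Part 3:
  I_R2 = (V_1 - V_2)/R2 = (4.238 - 0)/1.3 = 3.26 A
  P_R2 = I_R2² × R2 = (3.26)² × 1.3 = 13.82 W

Final answers:
1. V_1 = 4.238 V
2. I_R1 = 3.261 A
3. P_R2 = 13.82 W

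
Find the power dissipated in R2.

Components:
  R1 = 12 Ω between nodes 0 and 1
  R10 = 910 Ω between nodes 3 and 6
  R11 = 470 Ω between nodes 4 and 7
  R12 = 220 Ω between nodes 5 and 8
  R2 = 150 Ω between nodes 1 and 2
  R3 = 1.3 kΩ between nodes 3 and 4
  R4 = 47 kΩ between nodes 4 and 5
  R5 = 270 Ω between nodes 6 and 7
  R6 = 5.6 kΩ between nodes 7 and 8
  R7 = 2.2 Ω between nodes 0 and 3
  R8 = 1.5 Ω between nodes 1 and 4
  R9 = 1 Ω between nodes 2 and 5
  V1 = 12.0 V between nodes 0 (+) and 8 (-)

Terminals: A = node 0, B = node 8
Nodal analysis, taking node 8 as the 0 V reference.
Source V1 fixes V_0 = 12 V.
KCL at each unknown node (sum of currents leaving = 0; resistances in Ω):
  Node 1: (V_1 - 12)/12 + (V_1 - V_2)/150 + (V_1 - V_4)/1.5 = 0
  Node 2: (V_2 - V_1)/150 + (V_2 - V_5)/1 = 0
  Node 3: (V_3 - V_4)/1300 + (V_3 - 12)/2.2 + (V_3 - V_6)/910 = 0
  Node 4: (V_4 - V_3)/1300 + (V_4 - V_5)/47000 + (V_4 - V_1)/1.5 + (V_4 - V_7)/470 = 0
  Node 5: (V_5 - V_4)/47000 + (V_5 - V_2)/1 + (V_5 - 0)/220 = 0
  Node 6: (V_6 - V_7)/270 + (V_6 - V_3)/910 = 0
  Node 7: (V_7 - V_6)/270 + (V_7 - 0)/5600 + (V_7 - V_4)/470 = 0
Collecting terms (coefficients in siemens):
  0.7567·V_1 - 0.006667·V_2 - 0.6667·V_4 = 1
  1.007·V_2 - 0.006667·V_1 - 1·V_5 = 0
  0.4564·V_3 - 0.0007692·V_4 - 0.001099·V_6 = 5.455
  0.6696·V_4 - 0.6667·V_1 - 0.0007692·V_3 - 0.00002128·V_5 - 0.002128·V_7 = 0
  1.005·V_5 - 1·V_2 - 0.00002128·V_4 = 0
  0.004803·V_6 - 0.001099·V_3 - 0.003704·V_7 = 0
  0.00601·V_7 - 0.002128·V_4 - 0.003704·V_6 = 0
Solving these 7 simultaneous equations (Gaussian elimination) gives:
  V_1 = 11.61 V, V_2 = 6.927 V, V_3 = 12 V, V_4 = 11.61 V
  V_5 = 6.896 V, V_6 = 11.27 V, V_7 = 11.06 V
I_R2 = (V_1 - V_2)/R2 = (11.61 - 6.927)/150 = 0.03124 A
P_R2 = I_R2² × R2 = (0.03124)² × 150 = 0.1464 W

Final answer: 0.1464 W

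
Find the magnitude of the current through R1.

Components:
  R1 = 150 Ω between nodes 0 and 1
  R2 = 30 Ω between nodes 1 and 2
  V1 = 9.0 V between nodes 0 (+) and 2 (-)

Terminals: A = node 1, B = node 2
Nodal analysis, taking node 2 as the 0 V reference.
Source V1 fixes V_0 = 9 V.
KCL at each unknown node (sum of currents leaving = 0; resistances in Ω):
  Node 1: (V_1 - 9)/150 + (V_1 - 0)/30 = 0
Collecting terms: 0.04 × V_1 = 0.06  =>  V_1 = 1.5 V
I_R1 = (V_0 - V_1)/R1 = (9 - 1.5)/150 = 0.05 A
|I_R1| = 0.05 A

Final answer: |I_R1| = 0.05 A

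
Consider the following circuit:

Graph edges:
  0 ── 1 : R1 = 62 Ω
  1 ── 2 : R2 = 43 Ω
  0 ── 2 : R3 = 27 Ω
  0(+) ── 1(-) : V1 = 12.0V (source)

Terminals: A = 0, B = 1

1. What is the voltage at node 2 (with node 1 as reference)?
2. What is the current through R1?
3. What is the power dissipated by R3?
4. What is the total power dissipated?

Nodal analysis, taking node 1 as the 0 V reference.
Source V1 fixes V_0 = 12 V.
KCL at each unknown node (sum of currents leaving = 0; resistances in Ω):
  Node 2: (V_2 - 0)/43 + (V_2 - 12)/27 = 0
Collecting terms: 0.06029 × V_2 = 0.4444  =>  V_2 = 7.371 V
Part 1:
  Read off the nodal solution: V_2 = 7.371 V
Part 2:
  I_R1 = (V_0 - V_1)/R1 = (12 - 0)/62 = 0.1935 A
  Magnitude: I_R1 = 0.1935 A
Part 3:
  I_R3 = (V_0 - V_2)/R3 = (12 - 7.371)/27 = 0.1714 A
  P_R3 = I_R3² × R3 = (0.1714)² × 27 = 0.7935 W
Part 4:
  Power in each resistor, P = (ΔV)²/R:
    P_R1 = (12 - 0)²/62 = 2.323 W
    P_R2 = (0 - 7.371)²/43 = 1.264 W
    P_R3 = (12 - 7.371)²/27 = 0.7935 W
  P_total = P_R1 + P_R2 + P_R3 = 4.38 W

Final answers:
1. V_2 = 7.371 V
2. I_R1 = 0.1935 A
3. P_R3 = 0.7935 W
4. P_total = 4.38 W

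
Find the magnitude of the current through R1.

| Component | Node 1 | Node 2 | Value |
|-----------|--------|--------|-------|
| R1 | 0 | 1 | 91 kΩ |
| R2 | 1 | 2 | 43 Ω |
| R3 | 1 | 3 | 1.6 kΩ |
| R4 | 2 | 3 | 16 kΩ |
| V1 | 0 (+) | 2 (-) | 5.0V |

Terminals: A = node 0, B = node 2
Nodal analysis, taking node 2 as the 0 V reference.
Source V1 fixes V_0 = 5 V.
KCL at each unknown node (sum of currents leaving = 0; resistances in Ω):
  Node 1: (V_1 - 5)/91000 + (V_1 - 0)/43 + (V_1 - V_3)/1600 = 0
  Node 3: (V_3 - V_1)/1600 + (V_3 - 0)/16000 = 0
Collecting terms (coefficients in siemens):
  0.02389·V_1 - 0.000625·V_3 = 0.00005495
  0.0006875·V_3 - 0.000625·V_1 = 0
Determinant D = (0.02389)(0.0006875) - (-0.000625)(-0.000625) = 0.00001603
V_1 = [(0.00005495)(0.0006875) - (-0.000625)(0)]/D = 0.002356 V
V_3 = [(0.02389)(0) - (0.00005495)(-0.000625)]/D = 0.002142 V
I_R1 = (V_0 - V_1)/R1 = (5 - 0.002356)/91000 = 0.00005492 A
|I_R1| = 0.00005492 A

Final answer: |I_R1| = 5.492e-05 A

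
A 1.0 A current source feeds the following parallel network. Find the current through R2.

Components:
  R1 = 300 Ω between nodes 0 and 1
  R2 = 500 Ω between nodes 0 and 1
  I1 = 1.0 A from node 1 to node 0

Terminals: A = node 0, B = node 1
All resistors sit directly between nodes 0 and 1, so they are in parallel and share one voltage V; the full source current 1 A splits among them.
1/R_par = 1/300 + 1/500 = 0.005333 S  =>  R_par = 187.5 Ω
V = I × R_par = 1 × 187.5 = 187.5 V
I_R2 = V/R2 = 187.5/500 = 0.375 A

Final answer: 0.375 A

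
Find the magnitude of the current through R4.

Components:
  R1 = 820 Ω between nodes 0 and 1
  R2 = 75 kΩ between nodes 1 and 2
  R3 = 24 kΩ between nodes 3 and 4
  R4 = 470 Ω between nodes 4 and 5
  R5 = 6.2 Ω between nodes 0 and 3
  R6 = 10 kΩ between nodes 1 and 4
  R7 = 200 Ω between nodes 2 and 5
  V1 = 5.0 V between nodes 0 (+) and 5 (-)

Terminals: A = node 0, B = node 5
Nodal analysis, taking node 5 as the 0 V reference.
Source V1 fixes V_0 = 5 V.
KCL at each unknown node (sum of currents leaving = 0; resistances in Ω):
  Node 1: (V_1 - 5)/820 + (V_1 - V_2)/75000 + (V_1 - V_4)/10000 = 0
  Node 2: (V_2 - V_1)/75000 + (V_2 - 0)/200 = 0
  Node 3: (V_3 - V_4)/24000 + (V_3 - 5)/6.2 = 0
  Node 4: (V_4 - V_3)/24000 + (V_4 - 0)/470 + (V_4 - V_1)/10000 = 0
Collecting terms (coefficients in siemens):
  0.001333·V_1 - 0.00001333·V_2 - 0.0001·V_4 = 0.006098
  0.005013·V_2 - 0.00001333·V_1 = 0
  0.1613·V_3 - 0.00004167·V_4 = 0.8065
  0.002269·V_4 - 0.0001·V_1 - 0.00004167·V_3 = 0
Solving these 4 simultaneous equations (Gaussian elimination) gives:
  V_1 = 4.597 V, V_2 = 0.01223 V, V_3 = 4.999 V, V_4 = 0.2944 V
I_R4 = (V_4 - V_5)/R4 = (0.2944 - 0)/470 = 0.0006263 A
|I_R4| = 0.0006263 A

Final answer: |I_R4| = 0.0006263 A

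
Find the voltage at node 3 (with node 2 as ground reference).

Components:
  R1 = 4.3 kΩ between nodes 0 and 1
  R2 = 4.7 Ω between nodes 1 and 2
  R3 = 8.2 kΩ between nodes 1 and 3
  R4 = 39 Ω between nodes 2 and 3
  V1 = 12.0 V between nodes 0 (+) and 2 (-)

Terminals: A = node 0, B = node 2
Nodal analysis, taking node 2 as the 0 V reference.
Source V1 fixes V_0 = 12 V.
KCL at each unknown node (sum of currents leaving = 0; resistances in Ω):
  Node 1: (V_1 - 12)/4300 + (V_1 - 0)/4.7 + (V_1 - V_3)/8200 = 0
  Node 3: (V_3 - V_1)/8200 + (V_3 - 0)/39 = 0
Collecting terms (coefficients in siemens):
  0.2131·V_1 - 0.000122·V_3 = 0.002791
  0.02576·V_3 - 0.000122·V_1 = 0
Determinant D = (0.2131)(0.02576) - (-0.000122)(-0.000122) = 0.005491
V_1 = [(0.002791)(0.02576) - (-0.000122)(0)]/D = 0.01309 V
V_3 = [(0.2131)(0) - (0.002791)(-0.000122)]/D = 0.00006198 V
The requested potential is V_3 = 0.00006198 V.

Final answer: V_3 = 6.198e-05 V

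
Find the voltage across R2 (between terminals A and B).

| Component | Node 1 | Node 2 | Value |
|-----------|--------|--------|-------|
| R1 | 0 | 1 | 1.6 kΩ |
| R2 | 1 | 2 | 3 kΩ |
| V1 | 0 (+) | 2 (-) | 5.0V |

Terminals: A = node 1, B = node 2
R1 and R2 are in series across V1 (node 0 → node 1 → node 2), and the output A–B is taken across R2, so this is a voltage divider.
Series current: I = V1/(R1 + R2) = 5/(1600 + 3000) = 5/4600 = 0.001087 A
V_R2 = I × R2 = V1 × R2/(R1 + R2) = 5 × 3000/4600 = 3.261 V

Final answer: 3.261 V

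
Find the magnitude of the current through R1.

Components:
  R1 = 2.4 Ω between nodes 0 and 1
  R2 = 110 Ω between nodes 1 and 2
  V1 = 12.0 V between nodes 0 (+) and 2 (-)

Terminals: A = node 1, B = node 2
Nodal analysis, taking node 2 as the 0 V reference.
Source V1 fixes V_0 = 12 V.
KCL at each unknown node (sum of currents leaving = 0; resistances in Ω):
  Node 1: (V_1 - 12)/2.4 + (V_1 - 0)/110 = 0
Collecting terms: 0.4258 × V_1 = 5  =>  V_1 = 11.74 V
I_R1 = (V_0 - V_1)/R1 = (12 - 11.74)/2.4 = 0.1068 A
|I_R1| = 0.1068 A

Final answer: |I_R1| = 0.1068 A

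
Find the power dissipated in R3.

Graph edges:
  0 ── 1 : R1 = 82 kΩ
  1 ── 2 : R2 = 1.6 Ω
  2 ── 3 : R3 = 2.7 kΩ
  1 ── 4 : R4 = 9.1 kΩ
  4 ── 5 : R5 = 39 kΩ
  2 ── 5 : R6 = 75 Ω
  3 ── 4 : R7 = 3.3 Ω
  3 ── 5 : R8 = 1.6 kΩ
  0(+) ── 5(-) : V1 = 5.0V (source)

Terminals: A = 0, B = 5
Nodal analysis, taking node 5 as the 0 V reference.
Source V1 fixes V_0 = 5 V.
KCL at each unknown node (sum of currents leaving = 0; resistances in Ω):
  Node 1: (V_1 - 5)/82000 + (V_1 - V_2)/1.6 + (V_1 - V_4)/9100 = 0
  Node 2: (V_2 - V_1)/1.6 + (V_2 - V_3)/2700 + (V_2 - 0)/75 = 0
  Node 3: (V_3 - V_2)/2700 + (V_3 - V_4)/3.3 + (V_3 - 0)/1600 = 0
  Node 4: (V_4 - V_1)/9100 + (V_4 - 0)/39000 + (V_4 - V_3)/3.3 = 0
Collecting terms (coefficients in siemens):
  0.6251·V_1 - 0.625·V_2 - 0.0001099·V_4 = 0.00006098
  0.6387·V_2 - 0.625·V_1 - 0.0003704·V_3 = 0
  0.304·V_3 - 0.0003704·V_2 - 0.303·V_4 = 0
  0.3032·V_4 - 0.0001099·V_1 - 0.303·V_3 = 0
Solving these 4 simultaneous equations (Gaussian elimination) gives:
  V_1 = 0.004573 V, V_2 = 0.004476 V, V_3 = 0.00191 V, V_4 = 0.001911 V
I_R3 = (V_2 - V_3)/R3 = (0.004476 - 0.00191)/2700 = 0.0000009503 A
P_R3 = I_R3² × R3 = (0.0000009503)² × 2700 = 0.000000002438 W

Final answer: 2.438e-09 W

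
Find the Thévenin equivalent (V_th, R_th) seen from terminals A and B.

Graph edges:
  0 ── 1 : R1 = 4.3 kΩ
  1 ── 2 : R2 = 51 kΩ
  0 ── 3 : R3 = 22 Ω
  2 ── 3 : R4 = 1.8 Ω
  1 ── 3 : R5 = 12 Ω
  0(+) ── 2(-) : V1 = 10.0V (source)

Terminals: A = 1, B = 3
Step 1 — V_th is the open-circuit voltage V_A - V_B (nothing connected across the terminals).
Nodal analysis, taking node 2 as the 0 V reference.
Source V1 fixes V_0 = 10 V.
KCL at each unknown node (sum of currents leaving = 0; resistances in Ω):
  Node 1: (V_1 - 10)/4300 + (V_1 - 0)/51000 + (V_1 - V_3)/12 = 0
  Node 3: (V_3 - 10)/22 + (V_3 - 0)/1.8 + (V_3 - V_1)/12 = 0
Collecting terms (coefficients in siemens):
  0.08359·V_1 - 0.08333·V_3 = 0.002326
  0.6843·V_3 - 0.08333·V_1 = 0.4545
Determinant D = (0.08359)(0.6843) - (-0.08333)(-0.08333) = 0.05026
V_1 = [(0.002326)(0.6843) - (-0.08333)(0.4545)]/D = 0.7854 V
V_3 = [(0.08359)(0.4545) - (0.002326)(-0.08333)]/D = 0.7598 V
V_th = V_1 - V_3 = 0.7854 - 0.7598 = 0.02553 V
Step 2 — R_th: zero the source — replace V1 by a short circuit (node 2 merges into node 0) — and find the resistance seen between A (node 1) and B (node 3).
Reduce the network between node 1 (A) and node 3 (B) by series/parallel combination:
  Rp1 = R1 ‖ R2 (parallel, both between nodes 0 and 1) = 1/(1/4300 + 1/51000) = 3966 Ω
  Rp2 = R3 ‖ R4 (parallel, both between nodes 0 and 3) = 1/(1/22 + 1/1.8) = 1.664 Ω
  Rs1 = Rp1 + Rp2 (series, joined only at node 0) = 3966 + 1.664 = 3967 Ω
  Rp3 = R5 ‖ Rs1 (parallel, both between nodes 1 and 3) = 1/(1/12 + 1/3967) = 11.96 Ω
R_th = 11.96 Ω

Final answer: V_th = 0.02553 V, R_th = 11.96 Ω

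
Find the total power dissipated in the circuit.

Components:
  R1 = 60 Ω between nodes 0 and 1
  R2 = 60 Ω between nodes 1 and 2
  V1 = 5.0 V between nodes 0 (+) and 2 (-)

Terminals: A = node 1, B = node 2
Nodal analysis, taking node 2 as the 0 V reference.
Source V1 fixes V_0 = 5 V.
KCL at each unknown node (sum of currents leaving = 0; resistances in Ω):
  Node 1: (V_1 - 5)/60 + (V_1 - 0)/60 = 0
Collecting terms: 0.03333 × V_1 = 0.08333  =>  V_1 = 2.5 V
Power in each resistor, P = (ΔV)²/R:
  P_R1 = (5 - 2.5)²/60 = 0.1042 W
  P_R2 = (2.5 - 0)²/60 = 0.1042 W
P_total = P_R1 + P_R2 = 0.2083 W

Final answer: 0.2083 W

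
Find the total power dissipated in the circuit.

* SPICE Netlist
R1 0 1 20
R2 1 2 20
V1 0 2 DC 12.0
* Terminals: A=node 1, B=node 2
Nodal analysis, taking node 2 as the 0 V reference.
Source V1 fixes V_0 = 12 V.
KCL at each unknown node (sum of currents leaving = 0; resistances in Ω):
  Node 1: (V_1 - 12)/20 + (V_1 - 0)/20 = 0
Collecting terms: 0.1 × V_1 = 0.6  =>  V_1 = 6 V
Power in each resistor, P = (ΔV)²/R:
  P_R1 = (12 - 6)²/20 = 1.8 W
  P_R2 = (6 - 0)²/20 = 1.8 W
P_total = P_R1 + P_R2 = 3.6 W

Final answer: 3.6 W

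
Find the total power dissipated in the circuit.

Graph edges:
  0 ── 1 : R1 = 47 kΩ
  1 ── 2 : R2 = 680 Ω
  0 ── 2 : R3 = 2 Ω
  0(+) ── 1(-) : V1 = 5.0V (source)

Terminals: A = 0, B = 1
Nodal analysis, taking node 1 as the 0 V reference.
Source V1 fixes V_0 = 5 V.
KCL at each unknown node (sum of currents leaving = 0; resistances in Ω):
  Node 2: (V_2 - 0)/680 + (V_2 - 5)/2 = 0
Collecting terms: 0.5015 × V_2 = 2.5  =>  V_2 = 4.985 V
Power in each resistor, P = (ΔV)²/R:
  P_R1 = (5 - 0)²/47000 = 0.0005319 W
  P_R2 = (0 - 4.985)²/680 = 0.03655 W
  P_R3 = (5 - 4.985)²/2 = 0.0001075 W
P_total = P_R1 + P_R2 + P_R3 = 0.03719 W

Final answer: 0.03719 W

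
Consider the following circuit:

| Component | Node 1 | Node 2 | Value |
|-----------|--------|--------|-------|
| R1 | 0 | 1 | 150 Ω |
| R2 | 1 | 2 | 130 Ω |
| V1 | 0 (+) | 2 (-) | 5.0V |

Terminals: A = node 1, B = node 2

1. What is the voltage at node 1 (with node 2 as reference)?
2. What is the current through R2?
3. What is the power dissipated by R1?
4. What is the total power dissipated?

Nodal analysis, taking node 2 as the 0 V reference.
Source V1 fixes V_0 = 5 V.
KCL at each unknown node (sum of currents leaving = 0; resistances in Ω):
  Node 1: (V_1 - 5)/150 + (V_1 - 0)/130 = 0
Collecting terms: 0.01436 × V_1 = 0.03333  =>  V_1 = 2.321 V
Part 1:
  Read off the nodal solution: V_1 = 2.321 V
Part 2:
  I_R2 = (V_1 - V_2)/R2 = (2.321 - 0)/130 = 0.01786 A
  Magnitude: I_R2 = 0.01786 A
Part 3:
  I_R1 = (V_0 - V_1)/R1 = (5 - 2.321)/150 = 0.01786 A
  P_R1 = I_R1² × R1 = (0.01786)² × 150 = 0.04783 W
Part 4:
  Power in each resistor, P = (ΔV)²/R:
    P_R1 = (5 - 2.321)²/150 = 0.04783 W
    P_R2 = (2.321 - 0)²/130 = 0.04145 W
  P_total = P_R1 + P_R2 = 0.08929 W

Final answers:
1. V_1 = 2.321 V
2. I_R2 = 0.01786 A
3. P_R1 = 0.04783 W
4. P_total = 0.08929 W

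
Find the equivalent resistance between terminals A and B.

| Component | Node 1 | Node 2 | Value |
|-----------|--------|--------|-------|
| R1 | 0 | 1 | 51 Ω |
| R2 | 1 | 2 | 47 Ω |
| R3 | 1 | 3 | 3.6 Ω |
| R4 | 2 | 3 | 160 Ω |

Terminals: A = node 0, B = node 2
Reduce the network between node 0 (A) and node 2 (B) by series/parallel combination:
  Rs1 = R3 + R4 (series, joined only at node 3) = 3.6 + 160 = 163.6 Ω
  Rp1 = R2 ‖ Rs1 (parallel, both between nodes 1 and 2) = 1/(1/47 + 1/163.6) = 36.51 Ω
  Rs2 = R1 + Rp1 (series, joined only at node 1) = 51 + 36.51 = 87.51 Ω
R_eq = 87.51 Ω

Final answer: 87.51 Ω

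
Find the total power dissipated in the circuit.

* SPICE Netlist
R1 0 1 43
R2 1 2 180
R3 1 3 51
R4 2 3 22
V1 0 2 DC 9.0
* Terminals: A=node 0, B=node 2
Nodal analysis, taking node 2 as the 0 V reference.
Source V1 fixes V_0 = 9 V.
KCL at each unknown node (sum of currents leaving = 0; resistances in Ω):
  Node 1: (V_1 - 9)/43 + (V_1 - 0)/180 + (V_1 - V_3)/51 = 0
  Node 3: (V_3 - V_1)/51 + (V_3 - 0)/22 = 0
Collecting terms (coefficients in siemens):
  0.04842·V_1 - 0.01961·V_3 = 0.2093
  0.06506·V_3 - 0.01961·V_1 = 0
Determinant D = (0.04842)(0.06506) - (-0.01961)(-0.01961) = 0.002766
V_1 = [(0.2093)(0.06506) - (-0.01961)(0)]/D = 4.924 V
V_3 = [(0.04842)(0) - (0.2093)(-0.01961)]/D = 1.484 V
Power in each resistor, P = (ΔV)²/R:
  P_R1 = (9 - 4.924)²/43 = 0.3864 W
  P_R2 = (4.924 - 0)²/180 = 0.1347 W
  P_R3 = (4.924 - 1.484)²/51 = 0.232 W
  P_R4 = (0 - 1.484)²/22 = 0.1001 W
P_total = P_R1 + P_R2 + P_R3 + P_R4 = 0.8532 W

Final answer: 0.8532 W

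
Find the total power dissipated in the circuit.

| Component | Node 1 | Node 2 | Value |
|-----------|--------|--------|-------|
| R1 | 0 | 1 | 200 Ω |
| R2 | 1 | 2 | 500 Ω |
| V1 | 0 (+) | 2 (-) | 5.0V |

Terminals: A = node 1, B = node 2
Nodal analysis, taking node 2 as the 0 V reference.
Source V1 fixes V_0 = 5 V.
KCL at each unknown node (sum of currents leaving = 0; resistances in Ω):
  Node 1: (V_1 - 5)/200 + (V_1 - 0)/500 = 0
Collecting terms: 0.007 × V_1 = 0.025  =>  V_1 = 3.571 V
Power in each resistor, P = (ΔV)²/R:
  P_R1 = (5 - 3.571)²/200 = 0.0102 W
  P_R2 = (3.571 - 0)²/500 = 0.02551 W
P_total = P_R1 + P_R2 = 0.03571 W

Final answer: 0.03571 W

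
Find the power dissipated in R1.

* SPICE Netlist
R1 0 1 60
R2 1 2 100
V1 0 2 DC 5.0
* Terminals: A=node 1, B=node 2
Nodal analysis, taking node 2 as the 0 V reference.
Source V1 fixes V_0 = 5 V.
KCL at each unknown node (sum of currents leaving = 0; resistances in Ω):
  Node 1: (V_1 - 5)/60 + (V_1 - 0)/100 = 0
Collecting terms: 0.02667 × V_1 = 0.08333  =>  V_1 = 3.125 V
I_R1 = (V_0 - V_1)/R1 = (5 - 3.125)/60 = 0.03125 A
P_R1 = I_R1² × R1 = (0.03125)² × 60 = 0.05859 W

Final answer: 0.05859 W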